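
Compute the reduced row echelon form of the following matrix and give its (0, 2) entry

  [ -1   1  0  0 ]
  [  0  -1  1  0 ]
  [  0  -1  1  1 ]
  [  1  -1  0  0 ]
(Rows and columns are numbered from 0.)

Multiply ρ1 by -1.
  [ 1  -1  0  0 ]
  [ 0  -1  1  0 ]
  [ 0  -1  1  1 ]
  [ 1  -1  0  0 ]
Subtract ρ1 from ρ4.
  [ 1  -1  0  0 ]
  [ 0  -1  1  0 ]
  [ 0  -1  1  1 ]
  [ 0   0  0  0 ]
Multiply ρ2 by -1.
  [ 1  -1   0  0 ]
  [ 0   1  -1  0 ]
  [ 0  -1   1  1 ]
  [ 0   0   0  0 ]
Add ρ2 to ρ3.
  [ 1  -1   0  0 ]
  [ 0   1  -1  0 ]
  [ 0   0   0  1 ]
  [ 0   0   0  0 ]
Add ρ2 to ρ1.
  [ 1  0  -1  0 ]
  [ 0  1  -1  0 ]
  [ 0  0   0  1 ]
  [ 0  0   0  0 ]

-1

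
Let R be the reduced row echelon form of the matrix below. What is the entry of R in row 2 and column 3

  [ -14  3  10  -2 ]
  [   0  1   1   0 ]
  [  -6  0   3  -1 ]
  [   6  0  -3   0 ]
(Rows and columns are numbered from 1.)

1

ρ1 -> -1/14·ρ1
  [  1  -3/14  -5/7  1/7 ]
  [  0      1     1    0 ]
  [ -6      0     3   -1 ]
  [  6      0    -3    0 ]
ρ3 -> ρ3 + 6·ρ1
  [ 1  -3/14  -5/7   1/7 ]
  [ 0      1     1     0 ]
  [ 0   -9/7  -9/7  -1/7 ]
  [ 6      0    -3     0 ]
ρ4 -> ρ4 − 6·ρ1
  [ 1  -3/14  -5/7   1/7 ]
  [ 0      1     1     0 ]
  [ 0   -9/7  -9/7  -1/7 ]
  [ 0    9/7   9/7  -6/7 ]
ρ3 -> ρ3 + 9/7·ρ2
  [ 1  -3/14  -5/7   1/7 ]
  [ 0      1     1     0 ]
  [ 0      0     0  -1/7 ]
  [ 0    9/7   9/7  -6/7 ]
ρ4 -> ρ4 − 9/7·ρ2
  [ 1  -3/14  -5/7   1/7 ]
  [ 0      1     1     0 ]
  [ 0      0     0  -1/7 ]
  [ 0      0     0  -6/7 ]
ρ3 -> -7·ρ3
  [ 1  -3/14  -5/7   1/7 ]
  [ 0      1     1     0 ]
  [ 0      0     0     1 ]
  [ 0      0     0  -6/7 ]
ρ4 -> ρ4 + 6/7·ρ3
  [ 1  -3/14  -5/7  1/7 ]
  [ 0      1     1    0 ]
  [ 0      0     0    1 ]
  [ 0      0     0    0 ]
ρ1 -> ρ1 − 1/7·ρ3
  [ 1  -3/14  -5/7  0 ]
  [ 0      1     1  0 ]
  [ 0      0     0  1 ]
  [ 0      0     0  0 ]
ρ1 -> ρ1 + 3/14·ρ2
  [ 1  0  -1/2  0 ]
  [ 0  1     1  0 ]
  [ 0  0     0  1 ]
  [ 0  0     0  0 ]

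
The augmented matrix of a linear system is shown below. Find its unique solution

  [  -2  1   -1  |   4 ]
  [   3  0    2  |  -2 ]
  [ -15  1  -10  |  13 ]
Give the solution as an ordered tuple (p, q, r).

(0, 3, -1)

r1 := -1/2·r1
  [   1  -1/2  1/2  |  -2 ]
  [   3     0    2  |  -2 ]
  [ -15     1  -10  |  13 ]
r2 := r2 − 3·r1
  [   1  -1/2  1/2  |  -2 ]
  [   0   3/2  1/2  |   4 ]
  [ -15     1  -10  |  13 ]
r3 := r3 + 15·r1
  [ 1   -1/2   1/2  |   -2 ]
  [ 0    3/2   1/2  |    4 ]
  [ 0  -13/2  -5/2  |  -17 ]
r2 := 2/3·r2
  [ 1   -1/2   1/2  |   -2 ]
  [ 0      1   1/3  |  8/3 ]
  [ 0  -13/2  -5/2  |  -17 ]
r3 := r3 + 13/2·r2
  [ 1  -1/2   1/2  |   -2 ]
  [ 0     1   1/3  |  8/3 ]
  [ 0     0  -1/3  |  1/3 ]
r3 := -3·r3
  [ 1  -1/2  1/2  |   -2 ]
  [ 0     1  1/3  |  8/3 ]
  [ 0     0    1  |   -1 ]
r2 := r2 − 1/3·r3
  [ 1  -1/2  1/2  |  -2 ]
  [ 0     1    0  |   3 ]
  [ 0     0    1  |  -1 ]
r1 := r1 − 1/2·r3
  [ 1  -1/2  0  |  -3/2 ]
  [ 0     1  0  |     3 ]
  [ 0     0  1  |    -1 ]
r1 := r1 + 1/2·r2
  [ 1  0  0  |   0 ]
  [ 0  1  0  |   3 ]
  [ 0  0  1  |  -1 ]
Reading off the last column: p = 0, q = 3, r = -1.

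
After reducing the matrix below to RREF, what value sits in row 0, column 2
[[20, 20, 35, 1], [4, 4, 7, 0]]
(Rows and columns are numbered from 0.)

7/4

R1 → 1/20·R1
  [ 1  1  7/4  1/20 ]
  [ 4  4    7     0 ]
R2 → R2 − 4·R1
  [ 1  1  7/4  1/20 ]
  [ 0  0    0  -1/5 ]
R2 → -5·R2
  [ 1  1  7/4  1/20 ]
  [ 0  0    0     1 ]
R1 → R1 − 1/20·R2
  [ 1  1  7/4  0 ]
  [ 0  0    0  1 ]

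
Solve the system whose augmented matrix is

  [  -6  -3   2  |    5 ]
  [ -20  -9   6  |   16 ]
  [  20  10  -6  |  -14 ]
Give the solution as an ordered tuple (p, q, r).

(-1/2, 2, 4)

R1 -> -1/6·R1
  [   1  1/2  -1/3  |  -5/6 ]
  [ -20   -9     6  |    16 ]
  [  20   10    -6  |   -14 ]
R2 -> R2 + 20·R1
  [  1  1/2  -1/3  |  -5/6 ]
  [  0    1  -2/3  |  -2/3 ]
  [ 20   10    -6  |   -14 ]
R3 -> R3 − 20·R1
  [ 1  1/2  -1/3  |  -5/6 ]
  [ 0    1  -2/3  |  -2/3 ]
  [ 0    0   2/3  |   8/3 ]
R3 -> 3/2·R3
  [ 1  1/2  -1/3  |  -5/6 ]
  [ 0    1  -2/3  |  -2/3 ]
  [ 0    0     1  |     4 ]
R2 -> R2 + 2/3·R3
  [ 1  1/2  -1/3  |  -5/6 ]
  [ 0    1     0  |     2 ]
  [ 0    0     1  |     4 ]
R1 -> R1 + 1/3·R3
  [ 1  1/2  0  |  1/2 ]
  [ 0    1  0  |    2 ]
  [ 0    0  1  |    4 ]
R1 -> R1 − 1/2·R2
  [ 1  0  0  |  -1/2 ]
  [ 0  1  0  |     2 ]
  [ 0  0  1  |     4 ]
Reading off the last column: p = -1/2, q = 2, r = 4.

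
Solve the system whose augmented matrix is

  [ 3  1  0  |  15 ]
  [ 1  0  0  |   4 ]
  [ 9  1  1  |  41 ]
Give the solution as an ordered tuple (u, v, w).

(4, 3, 2)

r1 ← 1/3·r1
  [ 1  1/3  0  |   5 ]
  [ 1    0  0  |   4 ]
  [ 9    1  1  |  41 ]
r2 ← r2 − r1
  [ 1   1/3  0  |   5 ]
  [ 0  -1/3  0  |  -1 ]
  [ 9     1  1  |  41 ]
r3 ← r3 − 9·r1
  [ 1   1/3  0  |   5 ]
  [ 0  -1/3  0  |  -1 ]
  [ 0    -2  1  |  -4 ]
r2 ← -3·r2
  [ 1  1/3  0  |   5 ]
  [ 0    1  0  |   3 ]
  [ 0   -2  1  |  -4 ]
r3 ← r3 + 2·r2
  [ 1  1/3  0  |  5 ]
  [ 0    1  0  |  3 ]
  [ 0    0  1  |  2 ]
r1 ← r1 − 1/3·r2
  [ 1  0  0  |  4 ]
  [ 0  1  0  |  3 ]
  [ 0  0  1  |  2 ]
Reading off the last column: u = 4, v = 3, w = 2.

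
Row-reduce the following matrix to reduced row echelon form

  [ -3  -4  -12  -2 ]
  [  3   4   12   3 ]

ρ1 ← -1/3·ρ1
ρ2 ← ρ2 − 3·ρ1
ρ1 ← ρ1 − 2/3·ρ2

[[1, 4/3, 4, 0], [0, 0, 0, 1]]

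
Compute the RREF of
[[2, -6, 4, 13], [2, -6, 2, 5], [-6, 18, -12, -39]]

[[1, -3, 0, -3/2], [0, 0, 1, 4], [0, 0, 0, 0]]

R1 -> 1/2·R1
  [  1  -3    2  13/2 ]
  [  2  -6    2     5 ]
  [ -6  18  -12   -39 ]
R2 -> R2 − 2·R1
  [  1  -3    2  13/2 ]
  [  0   0   -2    -8 ]
  [ -6  18  -12   -39 ]
R3 -> R3 + 6·R1
  [ 1  -3   2  13/2 ]
  [ 0   0  -2    -8 ]
  [ 0   0   0     0 ]
R2 -> -1/2·R2
  [ 1  -3  2  13/2 ]
  [ 0   0  1     4 ]
  [ 0   0  0     0 ]
R1 -> R1 − 2·R2
  [ 1  -3  0  -3/2 ]
  [ 0   0  1     4 ]
  [ 0   0  0     0 ]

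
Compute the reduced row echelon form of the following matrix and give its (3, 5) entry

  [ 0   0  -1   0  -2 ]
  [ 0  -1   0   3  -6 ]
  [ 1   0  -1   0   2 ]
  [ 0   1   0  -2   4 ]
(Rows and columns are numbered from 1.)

R1 <-> R3
R2 := -1·R2
R4 := R4 − R2
R3 := -1·R3
R2 := R2 + 3·R4
R1 := R1 + R3

2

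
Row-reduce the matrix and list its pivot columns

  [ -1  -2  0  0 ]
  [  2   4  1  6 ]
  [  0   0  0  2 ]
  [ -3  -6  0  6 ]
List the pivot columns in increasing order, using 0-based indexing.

0, 2, 3

ρ1 → -1·ρ1
  [  1   2  0  0 ]
  [  2   4  1  6 ]
  [  0   0  0  2 ]
  [ -3  -6  0  6 ]
ρ2 → ρ2 − 2·ρ1
  [  1   2  0  0 ]
  [  0   0  1  6 ]
  [  0   0  0  2 ]
  [ -3  -6  0  6 ]
ρ4 → ρ4 + 3·ρ1
  [ 1  2  0  0 ]
  [ 0  0  1  6 ]
  [ 0  0  0  2 ]
  [ 0  0  0  6 ]
ρ3 → 1/2·ρ3
  [ 1  2  0  0 ]
  [ 0  0  1  6 ]
  [ 0  0  0  1 ]
  [ 0  0  0  6 ]
ρ4 → ρ4 − 6·ρ3
  [ 1  2  0  0 ]
  [ 0  0  1  6 ]
  [ 0  0  0  1 ]
  [ 0  0  0  0 ]
ρ2 → ρ2 − 6·ρ3
  [ 1  2  0  0 ]
  [ 0  0  1  0 ]
  [ 0  0  0  1 ]
  [ 0  0  0  0 ]
Pivot columns are the columns containing a leading 1.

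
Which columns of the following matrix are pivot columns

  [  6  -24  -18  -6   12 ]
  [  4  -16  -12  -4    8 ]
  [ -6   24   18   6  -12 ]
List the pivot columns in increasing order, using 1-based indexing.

r1 ← 1/6·r1
  [  1   -4   -3  -1    2 ]
  [  4  -16  -12  -4    8 ]
  [ -6   24   18   6  -12 ]
r2 ← r2 − 4·r1
  [  1  -4  -3  -1    2 ]
  [  0   0   0   0    0 ]
  [ -6  24  18   6  -12 ]
r3 ← r3 + 6·r1
  [ 1  -4  -3  -1  2 ]
  [ 0   0   0   0  0 ]
  [ 0   0   0   0  0 ]
Pivot columns are the columns containing a leading 1.

1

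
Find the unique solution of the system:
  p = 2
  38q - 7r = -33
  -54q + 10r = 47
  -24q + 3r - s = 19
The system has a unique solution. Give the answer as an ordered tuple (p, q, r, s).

Form the augmented matrix and row-reduce:
  [ 1    0   0   0  |    2 ]
  [ 0   38  -7   0  |  -33 ]
  [ 0  -54  10   0  |   47 ]
  [ 0  -24   3  -1  |   19 ]
r2 := 1/38·r2
  [ 1    0      0   0  |       2 ]
  [ 0    1  -7/38   0  |  -33/38 ]
  [ 0  -54     10   0  |      47 ]
  [ 0  -24      3  -1  |      19 ]
r3 := r3 + 54·r2
  [ 1    0      0   0  |       2 ]
  [ 0    1  -7/38   0  |  -33/38 ]
  [ 0    0   1/19   0  |    2/19 ]
  [ 0  -24      3  -1  |      19 ]
r4 := r4 + 24·r2
  [ 1  0       0   0  |       2 ]
  [ 0  1   -7/38   0  |  -33/38 ]
  [ 0  0    1/19   0  |    2/19 ]
  [ 0  0  -27/19  -1  |  -35/19 ]
r3 := 19·r3
  [ 1  0       0   0  |       2 ]
  [ 0  1   -7/38   0  |  -33/38 ]
  [ 0  0       1   0  |       2 ]
  [ 0  0  -27/19  -1  |  -35/19 ]
r4 := r4 + 27/19·r3
  [ 1  0      0   0  |       2 ]
  [ 0  1  -7/38   0  |  -33/38 ]
  [ 0  0      1   0  |       2 ]
  [ 0  0      0  -1  |       1 ]
r4 := -1·r4
  [ 1  0      0  0  |       2 ]
  [ 0  1  -7/38  0  |  -33/38 ]
  [ 0  0      1  0  |       2 ]
  [ 0  0      0  1  |      -1 ]
r2 := r2 + 7/38·r3
  [ 1  0  0  0  |     2 ]
  [ 0  1  0  0  |  -1/2 ]
  [ 0  0  1  0  |     2 ]
  [ 0  0  0  1  |    -1 ]
Reading off the last column: p = 2, q = -1/2, r = 2, s = -1.

(2, -1/2, 2, -1)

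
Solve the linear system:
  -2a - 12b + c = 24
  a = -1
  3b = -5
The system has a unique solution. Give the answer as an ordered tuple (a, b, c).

(-1, -5/3, 2)

Form the augmented matrix and row-reduce:
  [ -2  -12  1  |  24 ]
  [  1    0  0  |  -1 ]
  [  0    3  0  |  -5 ]
Multiply r1 by -1/2.
Subtract r1 from r2.
Multiply r2 by -1/6.
Subtract 3 times r2 from r3.
Multiply r3 by 4.
Add 1/12 times r3 to r2.
Add 1/2 times r3 to r1.
Subtract 6 times r2 from r1.
Reading off the last column: a = -1, b = -5/3, c = 2.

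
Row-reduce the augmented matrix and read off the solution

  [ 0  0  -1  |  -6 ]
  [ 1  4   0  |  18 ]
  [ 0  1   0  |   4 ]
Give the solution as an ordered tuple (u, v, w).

R1 ↔ R2
  [ 1  4   0  |  18 ]
  [ 0  0  -1  |  -6 ]
  [ 0  1   0  |   4 ]
R2 ↔ R3
  [ 1  4   0  |  18 ]
  [ 0  1   0  |   4 ]
  [ 0  0  -1  |  -6 ]
R3 → -1·R3
  [ 1  4  0  |  18 ]
  [ 0  1  0  |   4 ]
  [ 0  0  1  |   6 ]
R1 → R1 − 4·R2
  [ 1  0  0  |  2 ]
  [ 0  1  0  |  4 ]
  [ 0  0  1  |  6 ]
Reading off the last column: u = 2, v = 4, w = 6.

(2, 4, 6)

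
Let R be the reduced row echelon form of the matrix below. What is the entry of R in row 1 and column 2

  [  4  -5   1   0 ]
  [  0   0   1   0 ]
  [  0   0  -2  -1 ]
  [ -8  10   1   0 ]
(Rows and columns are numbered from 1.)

Multiply R1 by 1/4.
  [  1  -5/4  1/4   0 ]
  [  0     0    1   0 ]
  [  0     0   -2  -1 ]
  [ -8    10    1   0 ]
Add 8 times R1 to R4.
  [ 1  -5/4  1/4   0 ]
  [ 0     0    1   0 ]
  [ 0     0   -2  -1 ]
  [ 0     0    3   0 ]
Add 2 times R2 to R3.
  [ 1  -5/4  1/4   0 ]
  [ 0     0    1   0 ]
  [ 0     0    0  -1 ]
  [ 0     0    3   0 ]
Subtract 3 times R2 from R4.
  [ 1  -5/4  1/4   0 ]
  [ 0     0    1   0 ]
  [ 0     0    0  -1 ]
  [ 0     0    0   0 ]
Multiply R3 by -1.
  [ 1  -5/4  1/4  0 ]
  [ 0     0    1  0 ]
  [ 0     0    0  1 ]
  [ 0     0    0  0 ]
Subtract 1/4 times R2 from R1.
  [ 1  -5/4  0  0 ]
  [ 0     0  1  0 ]
  [ 0     0  0  1 ]
  [ 0     0  0  0 ]

-5/4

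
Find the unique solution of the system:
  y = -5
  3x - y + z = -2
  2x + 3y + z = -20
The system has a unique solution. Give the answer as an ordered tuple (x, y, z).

(-2, -5, -1)

Form the augmented matrix and row-reduce:
  [ 0   1  0  |   -5 ]
  [ 3  -1  1  |   -2 ]
  [ 2   3  1  |  -20 ]
ρ1 <=> ρ2
  [ 3  -1  1  |   -2 ]
  [ 0   1  0  |   -5 ]
  [ 2   3  1  |  -20 ]
ρ1 := 1/3·ρ1
  [ 1  -1/3  1/3  |  -2/3 ]
  [ 0     1    0  |    -5 ]
  [ 2     3    1  |   -20 ]
ρ3 := ρ3 − 2·ρ1
  [ 1  -1/3  1/3  |   -2/3 ]
  [ 0     1    0  |     -5 ]
  [ 0  11/3  1/3  |  -56/3 ]
ρ3 := ρ3 − 11/3·ρ2
  [ 1  -1/3  1/3  |  -2/3 ]
  [ 0     1    0  |    -5 ]
  [ 0     0  1/3  |  -1/3 ]
ρ3 := 3·ρ3
  [ 1  -1/3  1/3  |  -2/3 ]
  [ 0     1    0  |    -5 ]
  [ 0     0    1  |    -1 ]
ρ1 := ρ1 − 1/3·ρ3
  [ 1  -1/3  0  |  -1/3 ]
  [ 0     1  0  |    -5 ]
  [ 0     0  1  |    -1 ]
ρ1 := ρ1 + 1/3·ρ2
  [ 1  0  0  |  -2 ]
  [ 0  1  0  |  -5 ]
  [ 0  0  1  |  -1 ]
Reading off the last column: x = -2, y = -5, z = -1.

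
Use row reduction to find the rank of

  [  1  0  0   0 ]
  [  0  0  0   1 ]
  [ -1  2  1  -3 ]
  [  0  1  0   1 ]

rank = 4

R3 → R3 + R1
R2 <=> R3
R2 → 1/2·R2
R4 → R4 − R2
R3 <=> R4
R3 → -2·R3
R3 → R3 + 5·R4
R2 → R2 + 3/2·R4
R2 → R2 − 1/2·R3
The reduced form has 4 nonzero rows.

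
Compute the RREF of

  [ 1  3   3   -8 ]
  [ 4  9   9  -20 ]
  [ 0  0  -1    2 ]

[[1, 0, 0, 4], [0, 1, 0, -2], [0, 0, 1, -2]]

Subtract 4 times R1 from R2.
  [ 1   3   3  -8 ]
  [ 0  -3  -3  12 ]
  [ 0   0  -1   2 ]
Multiply R2 by -1/3.
  [ 1  3   3  -8 ]
  [ 0  1   1  -4 ]
  [ 0  0  -1   2 ]
Multiply R3 by -1.
  [ 1  3  3  -8 ]
  [ 0  1  1  -4 ]
  [ 0  0  1  -2 ]
Subtract R3 from R2.
  [ 1  3  3  -8 ]
  [ 0  1  0  -2 ]
  [ 0  0  1  -2 ]
Subtract 3 times R3 from R1.
  [ 1  3  0  -2 ]
  [ 0  1  0  -2 ]
  [ 0  0  1  -2 ]
Subtract 3 times R2 from R1.
  [ 1  0  0   4 ]
  [ 0  1  0  -2 ]
  [ 0  0  1  -2 ]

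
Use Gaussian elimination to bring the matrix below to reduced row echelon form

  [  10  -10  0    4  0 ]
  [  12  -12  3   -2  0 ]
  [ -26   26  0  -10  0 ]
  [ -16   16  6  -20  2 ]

ρ1 → 1/10·ρ1
  [   1   -1  0  2/5  0 ]
  [  12  -12  3   -2  0 ]
  [ -26   26  0  -10  0 ]
  [ -16   16  6  -20  2 ]
ρ2 → ρ2 − 12·ρ1
  [   1  -1  0    2/5  0 ]
  [   0   0  3  -34/5  0 ]
  [ -26  26  0    -10  0 ]
  [ -16  16  6    -20  2 ]
ρ3 → ρ3 + 26·ρ1
  [   1  -1  0    2/5  0 ]
  [   0   0  3  -34/5  0 ]
  [   0   0  0    2/5  0 ]
  [ -16  16  6    -20  2 ]
ρ4 → ρ4 + 16·ρ1
  [ 1  -1  0    2/5  0 ]
  [ 0   0  3  -34/5  0 ]
  [ 0   0  0    2/5  0 ]
  [ 0   0  6  -68/5  2 ]
ρ2 → 1/3·ρ2
  [ 1  -1  0     2/5  0 ]
  [ 0   0  1  -34/15  0 ]
  [ 0   0  0     2/5  0 ]
  [ 0   0  6   -68/5  2 ]
ρ4 → ρ4 − 6·ρ2
  [ 1  -1  0     2/5  0 ]
  [ 0   0  1  -34/15  0 ]
  [ 0   0  0     2/5  0 ]
  [ 0   0  0       0  2 ]
ρ3 → 5/2·ρ3
  [ 1  -1  0     2/5  0 ]
  [ 0   0  1  -34/15  0 ]
  [ 0   0  0       1  0 ]
  [ 0   0  0       0  2 ]
ρ4 → 1/2·ρ4
  [ 1  -1  0     2/5  0 ]
  [ 0   0  1  -34/15  0 ]
  [ 0   0  0       1  0 ]
  [ 0   0  0       0  1 ]
ρ2 → ρ2 + 34/15·ρ3
  [ 1  -1  0  2/5  0 ]
  [ 0   0  1    0  0 ]
  [ 0   0  0    1  0 ]
  [ 0   0  0    0  1 ]
ρ1 → ρ1 − 2/5·ρ3
  [ 1  -1  0  0  0 ]
  [ 0   0  1  0  0 ]
  [ 0   0  0  1  0 ]
  [ 0   0  0  0  1 ]

[[1, -1, 0, 0, 0], [0, 0, 1, 0, 0], [0, 0, 0, 1, 0], [0, 0, 0, 0, 1]]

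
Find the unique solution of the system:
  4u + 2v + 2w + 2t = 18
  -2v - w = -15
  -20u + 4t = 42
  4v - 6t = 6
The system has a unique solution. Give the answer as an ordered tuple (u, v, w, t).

Form the augmented matrix and row-reduce:
  [   4   2   2   2  |   18 ]
  [   0  -2  -1   0  |  -15 ]
  [ -20   0   0   4  |   42 ]
  [   0   4   0  -6  |    6 ]
R1 → 1/4·R1
  [   1  1/2  1/2  1/2  |  9/2 ]
  [   0   -2   -1    0  |  -15 ]
  [ -20    0    0    4  |   42 ]
  [   0    4    0   -6  |    6 ]
R3 → R3 + 20·R1
  [ 1  1/2  1/2  1/2  |  9/2 ]
  [ 0   -2   -1    0  |  -15 ]
  [ 0   10   10   14  |  132 ]
  [ 0    4    0   -6  |    6 ]
R2 → -1/2·R2
  [ 1  1/2  1/2  1/2  |   9/2 ]
  [ 0    1  1/2    0  |  15/2 ]
  [ 0   10   10   14  |   132 ]
  [ 0    4    0   -6  |     6 ]
R3 → R3 − 10·R2
  [ 1  1/2  1/2  1/2  |   9/2 ]
  [ 0    1  1/2    0  |  15/2 ]
  [ 0    0    5   14  |    57 ]
  [ 0    4    0   -6  |     6 ]
R4 → R4 − 4·R2
  [ 1  1/2  1/2  1/2  |   9/2 ]
  [ 0    1  1/2    0  |  15/2 ]
  [ 0    0    5   14  |    57 ]
  [ 0    0   -2   -6  |   -24 ]
R3 → 1/5·R3
  [ 1  1/2  1/2   1/2  |   9/2 ]
  [ 0    1  1/2     0  |  15/2 ]
  [ 0    0    1  14/5  |  57/5 ]
  [ 0    0   -2    -6  |   -24 ]
R4 → R4 + 2·R3
  [ 1  1/2  1/2   1/2  |   9/2 ]
  [ 0    1  1/2     0  |  15/2 ]
  [ 0    0    1  14/5  |  57/5 ]
  [ 0    0    0  -2/5  |  -6/5 ]
R4 → -5/2·R4
  [ 1  1/2  1/2   1/2  |   9/2 ]
  [ 0    1  1/2     0  |  15/2 ]
  [ 0    0    1  14/5  |  57/5 ]
  [ 0    0    0     1  |     3 ]
R3 → R3 − 14/5·R4
  [ 1  1/2  1/2  1/2  |   9/2 ]
  [ 0    1  1/2    0  |  15/2 ]
  [ 0    0    1    0  |     3 ]
  [ 0    0    0    1  |     3 ]
R1 → R1 − 1/2·R4
  [ 1  1/2  1/2  0  |     3 ]
  [ 0    1  1/2  0  |  15/2 ]
  [ 0    0    1  0  |     3 ]
  [ 0    0    0  1  |     3 ]
R2 → R2 − 1/2·R3
  [ 1  1/2  1/2  0  |  3 ]
  [ 0    1    0  0  |  6 ]
  [ 0    0    1  0  |  3 ]
  [ 0    0    0  1  |  3 ]
R1 → R1 − 1/2·R3
  [ 1  1/2  0  0  |  3/2 ]
  [ 0    1  0  0  |    6 ]
  [ 0    0  1  0  |    3 ]
  [ 0    0  0  1  |    3 ]
R1 → R1 − 1/2·R2
  [ 1  0  0  0  |  -3/2 ]
  [ 0  1  0  0  |     6 ]
  [ 0  0  1  0  |     3 ]
  [ 0  0  0  1  |     3 ]
Reading off the last column: u = -3/2, v = 6, w = 3, t = 3.

(-3/2, 6, 3, 3)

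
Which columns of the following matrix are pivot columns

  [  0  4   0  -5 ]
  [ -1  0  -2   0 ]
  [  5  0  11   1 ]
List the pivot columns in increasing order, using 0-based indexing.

Swap ρ1 and ρ2.
  [ -1  0  -2   0 ]
  [  0  4   0  -5 ]
  [  5  0  11   1 ]
Multiply ρ1 by -1.
  [ 1  0   2   0 ]
  [ 0  4   0  -5 ]
  [ 5  0  11   1 ]
Subtract 5 times ρ1 from ρ3.
  [ 1  0  2   0 ]
  [ 0  4  0  -5 ]
  [ 0  0  1   1 ]
Multiply ρ2 by 1/4.
  [ 1  0  2     0 ]
  [ 0  1  0  -5/4 ]
  [ 0  0  1     1 ]
Subtract 2 times ρ3 from ρ1.
  [ 1  0  0    -2 ]
  [ 0  1  0  -5/4 ]
  [ 0  0  1     1 ]
Pivot columns are the columns containing a leading 1.

0, 1, 2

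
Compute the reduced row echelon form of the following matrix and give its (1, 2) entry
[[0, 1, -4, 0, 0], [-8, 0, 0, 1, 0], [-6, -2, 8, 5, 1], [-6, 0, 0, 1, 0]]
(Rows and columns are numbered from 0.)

Swap R1 and R2.
  [ -8   0   0  1  0 ]
  [  0   1  -4  0  0 ]
  [ -6  -2   8  5  1 ]
  [ -6   0   0  1  0 ]
Multiply R1 by -1/8.
  [  1   0   0  -1/8  0 ]
  [  0   1  -4     0  0 ]
  [ -6  -2   8     5  1 ]
  [ -6   0   0     1  0 ]
Add 6 times R1 to R3.
  [  1   0   0  -1/8  0 ]
  [  0   1  -4     0  0 ]
  [  0  -2   8  17/4  1 ]
  [ -6   0   0     1  0 ]
Add 6 times R1 to R4.
  [ 1   0   0  -1/8  0 ]
  [ 0   1  -4     0  0 ]
  [ 0  -2   8  17/4  1 ]
  [ 0   0   0   1/4  0 ]
Add 2 times R2 to R3.
  [ 1  0   0  -1/8  0 ]
  [ 0  1  -4     0  0 ]
  [ 0  0   0  17/4  1 ]
  [ 0  0   0   1/4  0 ]
Multiply R3 by 4/17.
  [ 1  0   0  -1/8     0 ]
  [ 0  1  -4     0     0 ]
  [ 0  0   0     1  4/17 ]
  [ 0  0   0   1/4     0 ]
Subtract 1/4 times R3 from R4.
  [ 1  0   0  -1/8      0 ]
  [ 0  1  -4     0      0 ]
  [ 0  0   0     1   4/17 ]
  [ 0  0   0     0  -1/17 ]
Multiply R4 by -17.
  [ 1  0   0  -1/8     0 ]
  [ 0  1  -4     0     0 ]
  [ 0  0   0     1  4/17 ]
  [ 0  0   0     0     1 ]
Subtract 4/17 times R4 from R3.
  [ 1  0   0  -1/8  0 ]
  [ 0  1  -4     0  0 ]
  [ 0  0   0     1  0 ]
  [ 0  0   0     0  1 ]
Add 1/8 times R3 to R1.
  [ 1  0   0  0  0 ]
  [ 0  1  -4  0  0 ]
  [ 0  0   0  1  0 ]
  [ 0  0   0  0  1 ]

-4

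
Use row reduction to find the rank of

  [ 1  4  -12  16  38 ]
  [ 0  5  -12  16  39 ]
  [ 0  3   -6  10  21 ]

rank = 3

R2 ← 1/5·R2
  [ 1  4    -12    16    38 ]
  [ 0  1  -12/5  16/5  39/5 ]
  [ 0  3     -6    10    21 ]
R3 ← R3 − 3·R2
  [ 1  4    -12    16     38 ]
  [ 0  1  -12/5  16/5   39/5 ]
  [ 0  0    6/5   2/5  -12/5 ]
R3 ← 5/6·R3
  [ 1  4    -12    16    38 ]
  [ 0  1  -12/5  16/5  39/5 ]
  [ 0  0      1   1/3    -2 ]
R2 ← R2 + 12/5·R3
  [ 1  4  -12   16  38 ]
  [ 0  1    0    4   3 ]
  [ 0  0    1  1/3  -2 ]
R1 ← R1 + 12·R3
  [ 1  4  0   20  14 ]
  [ 0  1  0    4   3 ]
  [ 0  0  1  1/3  -2 ]
R1 ← R1 − 4·R2
  [ 1  0  0    4   2 ]
  [ 0  1  0    4   3 ]
  [ 0  0  1  1/3  -2 ]
The reduced form has 3 nonzero rows.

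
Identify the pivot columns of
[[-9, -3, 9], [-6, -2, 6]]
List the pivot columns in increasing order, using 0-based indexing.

0

ρ1 ← -1/9·ρ1
ρ2 ← ρ2 + 6·ρ1
Pivot columns are the columns containing a leading 1.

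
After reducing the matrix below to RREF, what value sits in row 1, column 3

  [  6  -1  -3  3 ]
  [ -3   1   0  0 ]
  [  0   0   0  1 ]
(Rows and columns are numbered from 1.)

Multiply R1 by 1/6.
  [  1  -1/6  -1/2  1/2 ]
  [ -3     1     0    0 ]
  [  0     0     0    1 ]
Add 3 times R1 to R2.
  [ 1  -1/6  -1/2  1/2 ]
  [ 0   1/2  -3/2  3/2 ]
  [ 0     0     0    1 ]
Multiply R2 by 2.
  [ 1  -1/6  -1/2  1/2 ]
  [ 0     1    -3    3 ]
  [ 0     0     0    1 ]
Subtract 3 times R3 from R2.
  [ 1  -1/6  -1/2  1/2 ]
  [ 0     1    -3    0 ]
  [ 0     0     0    1 ]
Subtract 1/2 times R3 from R1.
  [ 1  -1/6  -1/2  0 ]
  [ 0     1    -3  0 ]
  [ 0     0     0  1 ]
Add 1/6 times R2 to R1.
  [ 1  0  -1  0 ]
  [ 0  1  -3  0 ]
  [ 0  0   0  1 ]

-1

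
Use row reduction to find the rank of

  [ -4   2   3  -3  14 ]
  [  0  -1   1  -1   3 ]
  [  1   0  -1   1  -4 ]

rank = 3

r1 := -1/4·r1
  [ 1  -1/2  -3/4  3/4  -7/2 ]
  [ 0    -1     1   -1     3 ]
  [ 1     0    -1    1    -4 ]
r3 := r3 − r1
  [ 1  -1/2  -3/4  3/4  -7/2 ]
  [ 0    -1     1   -1     3 ]
  [ 0   1/2  -1/4  1/4  -1/2 ]
r2 := -1·r2
  [ 1  -1/2  -3/4  3/4  -7/2 ]
  [ 0     1    -1    1    -3 ]
  [ 0   1/2  -1/4  1/4  -1/2 ]
r3 := r3 − 1/2·r2
  [ 1  -1/2  -3/4   3/4  -7/2 ]
  [ 0     1    -1     1    -3 ]
  [ 0     0   1/4  -1/4     1 ]
r3 := 4·r3
  [ 1  -1/2  -3/4  3/4  -7/2 ]
  [ 0     1    -1    1    -3 ]
  [ 0     0     1   -1     4 ]
r2 := r2 + r3
  [ 1  -1/2  -3/4  3/4  -7/2 ]
  [ 0     1     0    0     1 ]
  [ 0     0     1   -1     4 ]
r1 := r1 + 3/4·r3
  [ 1  -1/2  0   0  -1/2 ]
  [ 0     1  0   0     1 ]
  [ 0     0  1  -1     4 ]
r1 := r1 + 1/2·r2
  [ 1  0  0   0  0 ]
  [ 0  1  0   0  1 ]
  [ 0  0  1  -1  4 ]
The reduced form has 3 nonzero rows.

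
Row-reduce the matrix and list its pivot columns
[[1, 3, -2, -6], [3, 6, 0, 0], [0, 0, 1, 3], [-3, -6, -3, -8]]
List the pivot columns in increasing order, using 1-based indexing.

1, 2, 3, 4

ρ2 ← ρ2 − 3·ρ1
  [  1   3  -2  -6 ]
  [  0  -3   6  18 ]
  [  0   0   1   3 ]
  [ -3  -6  -3  -8 ]
ρ4 ← ρ4 + 3·ρ1
  [ 1   3  -2   -6 ]
  [ 0  -3   6   18 ]
  [ 0   0   1    3 ]
  [ 0   3  -9  -26 ]
ρ2 ← -1/3·ρ2
  [ 1  3  -2   -6 ]
  [ 0  1  -2   -6 ]
  [ 0  0   1    3 ]
  [ 0  3  -9  -26 ]
ρ4 ← ρ4 − 3·ρ2
  [ 1  3  -2  -6 ]
  [ 0  1  -2  -6 ]
  [ 0  0   1   3 ]
  [ 0  0  -3  -8 ]
ρ4 ← ρ4 + 3·ρ3
  [ 1  3  -2  -6 ]
  [ 0  1  -2  -6 ]
  [ 0  0   1   3 ]
  [ 0  0   0   1 ]
ρ3 ← ρ3 − 3·ρ4
  [ 1  3  -2  -6 ]
  [ 0  1  -2  -6 ]
  [ 0  0   1   0 ]
  [ 0  0   0   1 ]
ρ2 ← ρ2 + 6·ρ4
  [ 1  3  -2  -6 ]
  [ 0  1  -2   0 ]
  [ 0  0   1   0 ]
  [ 0  0   0   1 ]
ρ1 ← ρ1 + 6·ρ4
  [ 1  3  -2  0 ]
  [ 0  1  -2  0 ]
  [ 0  0   1  0 ]
  [ 0  0   0  1 ]
ρ2 ← ρ2 + 2·ρ3
  [ 1  3  -2  0 ]
  [ 0  1   0  0 ]
  [ 0  0   1  0 ]
  [ 0  0   0  1 ]
ρ1 ← ρ1 + 2·ρ3
  [ 1  3  0  0 ]
  [ 0  1  0  0 ]
  [ 0  0  1  0 ]
  [ 0  0  0  1 ]
ρ1 ← ρ1 − 3·ρ2
  [ 1  0  0  0 ]
  [ 0  1  0  0 ]
  [ 0  0  1  0 ]
  [ 0  0  0  1 ]
Pivot columns are the columns containing a leading 1.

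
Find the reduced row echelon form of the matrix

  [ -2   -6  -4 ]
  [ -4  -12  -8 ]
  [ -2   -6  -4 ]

ρ1 → -1/2·ρ1
  [  1    3   2 ]
  [ -4  -12  -8 ]
  [ -2   -6  -4 ]
ρ2 → ρ2 + 4·ρ1
  [  1   3   2 ]
  [  0   0   0 ]
  [ -2  -6  -4 ]
ρ3 → ρ3 + 2·ρ1
  [ 1  3  2 ]
  [ 0  0  0 ]
  [ 0  0  0 ]

[[1, 3, 2], [0, 0, 0], [0, 0, 0]]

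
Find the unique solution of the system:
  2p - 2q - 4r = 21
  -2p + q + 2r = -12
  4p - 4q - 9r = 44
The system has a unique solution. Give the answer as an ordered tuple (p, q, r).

Form the augmented matrix and row-reduce:
  [  2  -2  -4  |   21 ]
  [ -2   1   2  |  -12 ]
  [  4  -4  -9  |   44 ]
ρ1 -> 1/2·ρ1
  [  1  -1  -2  |  21/2 ]
  [ -2   1   2  |   -12 ]
  [  4  -4  -9  |    44 ]
ρ2 -> ρ2 + 2·ρ1
  [ 1  -1  -2  |  21/2 ]
  [ 0  -1  -2  |     9 ]
  [ 4  -4  -9  |    44 ]
ρ3 -> ρ3 − 4·ρ1
  [ 1  -1  -2  |  21/2 ]
  [ 0  -1  -2  |     9 ]
  [ 0   0  -1  |     2 ]
ρ2 -> -1·ρ2
  [ 1  -1  -2  |  21/2 ]
  [ 0   1   2  |    -9 ]
  [ 0   0  -1  |     2 ]
ρ3 -> -1·ρ3
  [ 1  -1  -2  |  21/2 ]
  [ 0   1   2  |    -9 ]
  [ 0   0   1  |    -2 ]
ρ2 -> ρ2 − 2·ρ3
  [ 1  -1  -2  |  21/2 ]
  [ 0   1   0  |    -5 ]
  [ 0   0   1  |    -2 ]
ρ1 -> ρ1 + 2·ρ3
  [ 1  -1  0  |  13/2 ]
  [ 0   1  0  |    -5 ]
  [ 0   0  1  |    -2 ]
ρ1 -> ρ1 + ρ2
  [ 1  0  0  |  3/2 ]
  [ 0  1  0  |   -5 ]
  [ 0  0  1  |   -2 ]
Reading off the last column: p = 3/2, q = -5, r = -2.

(3/2, -5, -2)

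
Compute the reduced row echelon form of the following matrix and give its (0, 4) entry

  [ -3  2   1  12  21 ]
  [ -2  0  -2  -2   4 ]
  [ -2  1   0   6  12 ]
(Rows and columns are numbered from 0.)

-3

Multiply ρ1 by -1/3.
  [  1  -2/3  -1/3  -4  -7 ]
  [ -2     0    -2  -2   4 ]
  [ -2     1     0   6  12 ]
Add 2 times ρ1 to ρ2.
  [  1  -2/3  -1/3   -4   -7 ]
  [  0  -4/3  -8/3  -10  -10 ]
  [ -2     1     0    6   12 ]
Add 2 times ρ1 to ρ3.
  [ 1  -2/3  -1/3   -4   -7 ]
  [ 0  -4/3  -8/3  -10  -10 ]
  [ 0  -1/3  -2/3   -2   -2 ]
Multiply ρ2 by -3/4.
  [ 1  -2/3  -1/3    -4    -7 ]
  [ 0     1     2  15/2  15/2 ]
  [ 0  -1/3  -2/3    -2    -2 ]
Add 1/3 times ρ2 to ρ3.
  [ 1  -2/3  -1/3    -4    -7 ]
  [ 0     1     2  15/2  15/2 ]
  [ 0     0     0   1/2   1/2 ]
Multiply ρ3 by 2.
  [ 1  -2/3  -1/3    -4    -7 ]
  [ 0     1     2  15/2  15/2 ]
  [ 0     0     0     1     1 ]
Subtract 15/2 times ρ3 from ρ2.
  [ 1  -2/3  -1/3  -4  -7 ]
  [ 0     1     2   0   0 ]
  [ 0     0     0   1   1 ]
Add 4 times ρ3 to ρ1.
  [ 1  -2/3  -1/3  0  -3 ]
  [ 0     1     2  0   0 ]
  [ 0     0     0  1   1 ]
Add 2/3 times ρ2 to ρ1.
  [ 1  0  1  0  -3 ]
  [ 0  1  2  0   0 ]
  [ 0  0  0  1   1 ]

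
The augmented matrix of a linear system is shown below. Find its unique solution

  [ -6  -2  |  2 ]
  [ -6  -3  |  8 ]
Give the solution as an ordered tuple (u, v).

ρ1 := -1/6·ρ1
  [  1  1/3  |  -1/3 ]
  [ -6   -3  |     8 ]
ρ2 := ρ2 + 6·ρ1
  [ 1  1/3  |  -1/3 ]
  [ 0   -1  |     6 ]
ρ2 := -1·ρ2
  [ 1  1/3  |  -1/3 ]
  [ 0    1  |    -6 ]
ρ1 := ρ1 − 1/3·ρ2
  [ 1  0  |  5/3 ]
  [ 0  1  |   -6 ]
Reading off the last column: u = 5/3, v = -6.

(5/3, -6)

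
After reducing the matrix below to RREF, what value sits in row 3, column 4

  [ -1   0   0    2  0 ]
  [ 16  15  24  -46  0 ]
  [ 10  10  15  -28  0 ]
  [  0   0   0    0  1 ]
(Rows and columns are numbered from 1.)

-4/3

R1 → -1·R1
  [  1   0   0   -2  0 ]
  [ 16  15  24  -46  0 ]
  [ 10  10  15  -28  0 ]
  [  0   0   0    0  1 ]
R2 → R2 − 16·R1
  [  1   0   0   -2  0 ]
  [  0  15  24  -14  0 ]
  [ 10  10  15  -28  0 ]
  [  0   0   0    0  1 ]
R3 → R3 − 10·R1
  [ 1   0   0   -2  0 ]
  [ 0  15  24  -14  0 ]
  [ 0  10  15   -8  0 ]
  [ 0   0   0    0  1 ]
R2 → 1/15·R2
  [ 1   0    0      -2  0 ]
  [ 0   1  8/5  -14/15  0 ]
  [ 0  10   15      -8  0 ]
  [ 0   0    0       0  1 ]
R3 → R3 − 10·R2
  [ 1  0    0      -2  0 ]
  [ 0  1  8/5  -14/15  0 ]
  [ 0  0   -1     4/3  0 ]
  [ 0  0    0       0  1 ]
R3 → -1·R3
  [ 1  0    0      -2  0 ]
  [ 0  1  8/5  -14/15  0 ]
  [ 0  0    1    -4/3  0 ]
  [ 0  0    0       0  1 ]
R2 → R2 − 8/5·R3
  [ 1  0  0    -2  0 ]
  [ 0  1  0   6/5  0 ]
  [ 0  0  1  -4/3  0 ]
  [ 0  0  0     0  1 ]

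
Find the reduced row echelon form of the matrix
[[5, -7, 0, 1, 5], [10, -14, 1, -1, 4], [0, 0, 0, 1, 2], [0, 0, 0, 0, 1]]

[[1, -7/5, 0, 0, 0], [0, 0, 1, 0, 0], [0, 0, 0, 1, 0], [0, 0, 0, 0, 1]]

R1 → 1/5·R1
  [  1  -7/5  0  1/5  1 ]
  [ 10   -14  1   -1  4 ]
  [  0     0  0    1  2 ]
  [  0     0  0    0  1 ]
R2 → R2 − 10·R1
  [ 1  -7/5  0  1/5   1 ]
  [ 0     0  1   -3  -6 ]
  [ 0     0  0    1   2 ]
  [ 0     0  0    0   1 ]
R3 → R3 − 2·R4
  [ 1  -7/5  0  1/5   1 ]
  [ 0     0  1   -3  -6 ]
  [ 0     0  0    1   0 ]
  [ 0     0  0    0   1 ]
R2 → R2 + 6·R4
  [ 1  -7/5  0  1/5  1 ]
  [ 0     0  1   -3  0 ]
  [ 0     0  0    1  0 ]
  [ 0     0  0    0  1 ]
R1 → R1 − R4
  [ 1  -7/5  0  1/5  0 ]
  [ 0     0  1   -3  0 ]
  [ 0     0  0    1  0 ]
  [ 0     0  0    0  1 ]
R2 → R2 + 3·R3
  [ 1  -7/5  0  1/5  0 ]
  [ 0     0  1    0  0 ]
  [ 0     0  0    1  0 ]
  [ 0     0  0    0  1 ]
R1 → R1 − 1/5·R3
  [ 1  -7/5  0  0  0 ]
  [ 0     0  1  0  0 ]
  [ 0     0  0  1  0 ]
  [ 0     0  0  0  1 ]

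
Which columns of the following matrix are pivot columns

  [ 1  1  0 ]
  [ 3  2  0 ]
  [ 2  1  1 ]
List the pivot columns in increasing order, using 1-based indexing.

r2 := r2 − 3·r1
  [ 1   1  0 ]
  [ 0  -1  0 ]
  [ 2   1  1 ]
r3 := r3 − 2·r1
  [ 1   1  0 ]
  [ 0  -1  0 ]
  [ 0  -1  1 ]
r2 := -1·r2
  [ 1   1  0 ]
  [ 0   1  0 ]
  [ 0  -1  1 ]
r3 := r3 + r2
  [ 1  1  0 ]
  [ 0  1  0 ]
  [ 0  0  1 ]
r1 := r1 − r2
  [ 1  0  0 ]
  [ 0  1  0 ]
  [ 0  0  1 ]
Pivot columns are the columns containing a leading 1.

1, 2, 3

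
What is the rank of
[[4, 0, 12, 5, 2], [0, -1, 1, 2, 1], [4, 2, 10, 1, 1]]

rank = 3

R1 := 1/4·R1
  [ 1   0   3  5/4  1/2 ]
  [ 0  -1   1    2    1 ]
  [ 4   2  10    1    1 ]
R3 := R3 − 4·R1
  [ 1   0   3  5/4  1/2 ]
  [ 0  -1   1    2    1 ]
  [ 0   2  -2   -4   -1 ]
R2 := -1·R2
  [ 1  0   3  5/4  1/2 ]
  [ 0  1  -1   -2   -1 ]
  [ 0  2  -2   -4   -1 ]
R3 := R3 − 2·R2
  [ 1  0   3  5/4  1/2 ]
  [ 0  1  -1   -2   -1 ]
  [ 0  0   0    0    1 ]
R2 := R2 + R3
  [ 1  0   3  5/4  1/2 ]
  [ 0  1  -1   -2    0 ]
  [ 0  0   0    0    1 ]
R1 := R1 − 1/2·R3
  [ 1  0   3  5/4  0 ]
  [ 0  1  -1   -2  0 ]
  [ 0  0   0    0  1 ]
The reduced form has 3 nonzero rows.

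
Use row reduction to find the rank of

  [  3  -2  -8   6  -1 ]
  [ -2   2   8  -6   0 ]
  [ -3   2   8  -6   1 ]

ρ1 ← 1/3·ρ1
ρ2 ← ρ2 + 2·ρ1
ρ3 ← ρ3 + 3·ρ1
ρ2 ← 3/2·ρ2
ρ1 ← ρ1 + 2/3·ρ2
The reduced form has 2 nonzero rows.

rank = 2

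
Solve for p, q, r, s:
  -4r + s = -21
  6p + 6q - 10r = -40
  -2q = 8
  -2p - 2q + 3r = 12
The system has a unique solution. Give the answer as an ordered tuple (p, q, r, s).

(4, -4, 4, -5)

Form the augmented matrix and row-reduce:
  [  0   0   -4  1  |  -21 ]
  [  6   6  -10  0  |  -40 ]
  [  0  -2    0  0  |    8 ]
  [ -2  -2    3  0  |   12 ]
R1 <=> R2
  [  6   6  -10  0  |  -40 ]
  [  0   0   -4  1  |  -21 ]
  [  0  -2    0  0  |    8 ]
  [ -2  -2    3  0  |   12 ]
R1 := 1/6·R1
  [  1   1  -5/3  0  |  -20/3 ]
  [  0   0    -4  1  |    -21 ]
  [  0  -2     0  0  |      8 ]
  [ -2  -2     3  0  |     12 ]
R4 := R4 + 2·R1
  [ 1   1  -5/3  0  |  -20/3 ]
  [ 0   0    -4  1  |    -21 ]
  [ 0  -2     0  0  |      8 ]
  [ 0   0  -1/3  0  |   -4/3 ]
R2 <=> R3
  [ 1   1  -5/3  0  |  -20/3 ]
  [ 0  -2     0  0  |      8 ]
  [ 0   0    -4  1  |    -21 ]
  [ 0   0  -1/3  0  |   -4/3 ]
R2 := -1/2·R2
  [ 1  1  -5/3  0  |  -20/3 ]
  [ 0  1     0  0  |     -4 ]
  [ 0  0    -4  1  |    -21 ]
  [ 0  0  -1/3  0  |   -4/3 ]
R3 := -1/4·R3
  [ 1  1  -5/3     0  |  -20/3 ]
  [ 0  1     0     0  |     -4 ]
  [ 0  0     1  -1/4  |   21/4 ]
  [ 0  0  -1/3     0  |   -4/3 ]
R4 := R4 + 1/3·R3
  [ 1  1  -5/3      0  |  -20/3 ]
  [ 0  1     0      0  |     -4 ]
  [ 0  0     1   -1/4  |   21/4 ]
  [ 0  0     0  -1/12  |   5/12 ]
R4 := -12·R4
  [ 1  1  -5/3     0  |  -20/3 ]
  [ 0  1     0     0  |     -4 ]
  [ 0  0     1  -1/4  |   21/4 ]
  [ 0  0     0     1  |     -5 ]
R3 := R3 + 1/4·R4
  [ 1  1  -5/3  0  |  -20/3 ]
  [ 0  1     0  0  |     -4 ]
  [ 0  0     1  0  |      4 ]
  [ 0  0     0  1  |     -5 ]
R1 := R1 + 5/3·R3
  [ 1  1  0  0  |   0 ]
  [ 0  1  0  0  |  -4 ]
  [ 0  0  1  0  |   4 ]
  [ 0  0  0  1  |  -5 ]
R1 := R1 − R2
  [ 1  0  0  0  |   4 ]
  [ 0  1  0  0  |  -4 ]
  [ 0  0  1  0  |   4 ]
  [ 0  0  0  1  |  -5 ]
Reading off the last column: p = 4, q = -4, r = 4, s = -5.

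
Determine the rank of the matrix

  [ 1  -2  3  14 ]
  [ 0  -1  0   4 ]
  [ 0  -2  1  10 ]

rank = 3

R2 ← -1·R2
  [ 1  -2  3  14 ]
  [ 0   1  0  -4 ]
  [ 0  -2  1  10 ]
R3 ← R3 + 2·R2
  [ 1  -2  3  14 ]
  [ 0   1  0  -4 ]
  [ 0   0  1   2 ]
R1 ← R1 − 3·R3
  [ 1  -2  0   8 ]
  [ 0   1  0  -4 ]
  [ 0   0  1   2 ]
R1 ← R1 + 2·R2
  [ 1  0  0   0 ]
  [ 0  1  0  -4 ]
  [ 0  0  1   2 ]
The reduced form has 3 nonzero rows.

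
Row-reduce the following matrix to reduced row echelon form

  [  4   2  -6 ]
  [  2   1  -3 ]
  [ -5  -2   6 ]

R1 ← 1/4·R1
  [  1  1/2  -3/2 ]
  [  2    1    -3 ]
  [ -5   -2     6 ]
R2 ← R2 − 2·R1
  [  1  1/2  -3/2 ]
  [  0    0     0 ]
  [ -5   -2     6 ]
R3 ← R3 + 5·R1
  [ 1  1/2  -3/2 ]
  [ 0    0     0 ]
  [ 0  1/2  -3/2 ]
R2 <=> R3
  [ 1  1/2  -3/2 ]
  [ 0  1/2  -3/2 ]
  [ 0    0     0 ]
R2 ← 2·R2
  [ 1  1/2  -3/2 ]
  [ 0    1    -3 ]
  [ 0    0     0 ]
R1 ← R1 − 1/2·R2
  [ 1  0   0 ]
  [ 0  1  -3 ]
  [ 0  0   0 ]

[[1, 0, 0], [0, 1, -3], [0, 0, 0]]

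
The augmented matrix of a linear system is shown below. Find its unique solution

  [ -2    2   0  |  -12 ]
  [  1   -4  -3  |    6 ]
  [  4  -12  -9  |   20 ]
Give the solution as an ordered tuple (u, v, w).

(2, -4, 4)

R1 := -1/2·R1
  [ 1   -1   0  |   6 ]
  [ 1   -4  -3  |   6 ]
  [ 4  -12  -9  |  20 ]
R2 := R2 − R1
  [ 1   -1   0  |   6 ]
  [ 0   -3  -3  |   0 ]
  [ 4  -12  -9  |  20 ]
R3 := R3 − 4·R1
  [ 1  -1   0  |   6 ]
  [ 0  -3  -3  |   0 ]
  [ 0  -8  -9  |  -4 ]
R2 := -1/3·R2
  [ 1  -1   0  |   6 ]
  [ 0   1   1  |   0 ]
  [ 0  -8  -9  |  -4 ]
R3 := R3 + 8·R2
  [ 1  -1   0  |   6 ]
  [ 0   1   1  |   0 ]
  [ 0   0  -1  |  -4 ]
R3 := -1·R3
  [ 1  -1  0  |  6 ]
  [ 0   1  1  |  0 ]
  [ 0   0  1  |  4 ]
R2 := R2 − R3
  [ 1  -1  0  |   6 ]
  [ 0   1  0  |  -4 ]
  [ 0   0  1  |   4 ]
R1 := R1 + R2
  [ 1  0  0  |   2 ]
  [ 0  1  0  |  -4 ]
  [ 0  0  1  |   4 ]
Reading off the last column: u = 2, v = -4, w = 4.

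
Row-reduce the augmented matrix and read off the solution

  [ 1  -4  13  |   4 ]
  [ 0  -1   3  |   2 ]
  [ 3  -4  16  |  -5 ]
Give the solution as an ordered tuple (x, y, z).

R3 := R3 − 3·R1
  [ 1  -4   13  |    4 ]
  [ 0  -1    3  |    2 ]
  [ 0   8  -23  |  -17 ]
R2 := -1·R2
  [ 1  -4   13  |    4 ]
  [ 0   1   -3  |   -2 ]
  [ 0   8  -23  |  -17 ]
R3 := R3 − 8·R2
  [ 1  -4  13  |   4 ]
  [ 0   1  -3  |  -2 ]
  [ 0   0   1  |  -1 ]
R2 := R2 + 3·R3
  [ 1  -4  13  |   4 ]
  [ 0   1   0  |  -5 ]
  [ 0   0   1  |  -1 ]
R1 := R1 − 13·R3
  [ 1  -4  0  |  17 ]
  [ 0   1  0  |  -5 ]
  [ 0   0  1  |  -1 ]
R1 := R1 + 4·R2
  [ 1  0  0  |  -3 ]
  [ 0  1  0  |  -5 ]
  [ 0  0  1  |  -1 ]
Reading off the last column: x = -3, y = -5, z = -1.

(-3, -5, -1)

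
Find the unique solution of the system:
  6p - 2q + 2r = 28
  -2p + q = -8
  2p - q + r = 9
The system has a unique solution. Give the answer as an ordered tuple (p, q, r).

Form the augmented matrix and row-reduce:
  [  6  -2  2  |  28 ]
  [ -2   1  0  |  -8 ]
  [  2  -1  1  |   9 ]
ρ1 → 1/6·ρ1
  [  1  -1/3  1/3  |  14/3 ]
  [ -2     1    0  |    -8 ]
  [  2    -1    1  |     9 ]
ρ2 → ρ2 + 2·ρ1
  [ 1  -1/3  1/3  |  14/3 ]
  [ 0   1/3  2/3  |   4/3 ]
  [ 2    -1    1  |     9 ]
ρ3 → ρ3 − 2·ρ1
  [ 1  -1/3  1/3  |  14/3 ]
  [ 0   1/3  2/3  |   4/3 ]
  [ 0  -1/3  1/3  |  -1/3 ]
ρ2 → 3·ρ2
  [ 1  -1/3  1/3  |  14/3 ]
  [ 0     1    2  |     4 ]
  [ 0  -1/3  1/3  |  -1/3 ]
ρ3 → ρ3 + 1/3·ρ2
  [ 1  -1/3  1/3  |  14/3 ]
  [ 0     1    2  |     4 ]
  [ 0     0    1  |     1 ]
ρ2 → ρ2 − 2·ρ3
  [ 1  -1/3  1/3  |  14/3 ]
  [ 0     1    0  |     2 ]
  [ 0     0    1  |     1 ]
ρ1 → ρ1 − 1/3·ρ3
  [ 1  -1/3  0  |  13/3 ]
  [ 0     1  0  |     2 ]
  [ 0     0  1  |     1 ]
ρ1 → ρ1 + 1/3·ρ2
  [ 1  0  0  |  5 ]
  [ 0  1  0  |  2 ]
  [ 0  0  1  |  1 ]
Reading off the last column: p = 5, q = 2, r = 1.

(5, 2, 1)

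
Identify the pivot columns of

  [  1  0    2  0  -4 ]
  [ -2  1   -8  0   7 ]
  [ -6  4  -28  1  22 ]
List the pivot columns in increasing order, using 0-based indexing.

r2 ← r2 + 2·r1
  [  1  0    2  0  -4 ]
  [  0  1   -4  0  -1 ]
  [ -6  4  -28  1  22 ]
r3 ← r3 + 6·r1
  [ 1  0    2  0  -4 ]
  [ 0  1   -4  0  -1 ]
  [ 0  4  -16  1  -2 ]
r3 ← r3 − 4·r2
  [ 1  0   2  0  -4 ]
  [ 0  1  -4  0  -1 ]
  [ 0  0   0  1   2 ]
Pivot columns are the columns containing a leading 1.

0, 1, 3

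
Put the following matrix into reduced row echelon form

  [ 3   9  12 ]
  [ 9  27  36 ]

ρ1 → 1/3·ρ1
  [ 1   3   4 ]
  [ 9  27  36 ]
ρ2 → ρ2 − 9·ρ1
  [ 1  3  4 ]
  [ 0  0  0 ]

[[1, 3, 4], [0, 0, 0]]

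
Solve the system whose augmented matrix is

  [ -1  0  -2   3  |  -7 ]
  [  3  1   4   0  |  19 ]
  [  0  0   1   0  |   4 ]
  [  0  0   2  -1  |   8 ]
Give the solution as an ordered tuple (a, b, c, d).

R1 → -1·R1
  [ 1  0  2  -3  |   7 ]
  [ 3  1  4   0  |  19 ]
  [ 0  0  1   0  |   4 ]
  [ 0  0  2  -1  |   8 ]
R2 → R2 − 3·R1
  [ 1  0   2  -3  |   7 ]
  [ 0  1  -2   9  |  -2 ]
  [ 0  0   1   0  |   4 ]
  [ 0  0   2  -1  |   8 ]
R4 → R4 − 2·R3
  [ 1  0   2  -3  |   7 ]
  [ 0  1  -2   9  |  -2 ]
  [ 0  0   1   0  |   4 ]
  [ 0  0   0  -1  |   0 ]
R4 → -1·R4
  [ 1  0   2  -3  |   7 ]
  [ 0  1  -2   9  |  -2 ]
  [ 0  0   1   0  |   4 ]
  [ 0  0   0   1  |   0 ]
R2 → R2 − 9·R4
  [ 1  0   2  -3  |   7 ]
  [ 0  1  -2   0  |  -2 ]
  [ 0  0   1   0  |   4 ]
  [ 0  0   0   1  |   0 ]
R1 → R1 + 3·R4
  [ 1  0   2  0  |   7 ]
  [ 0  1  -2  0  |  -2 ]
  [ 0  0   1  0  |   4 ]
  [ 0  0   0  1  |   0 ]
R2 → R2 + 2·R3
  [ 1  0  2  0  |  7 ]
  [ 0  1  0  0  |  6 ]
  [ 0  0  1  0  |  4 ]
  [ 0  0  0  1  |  0 ]
R1 → R1 − 2·R3
  [ 1  0  0  0  |  -1 ]
  [ 0  1  0  0  |   6 ]
  [ 0  0  1  0  |   4 ]
  [ 0  0  0  1  |   0 ]
Reading off the last column: a = -1, b = 6, c = 4, d = 0.

(-1, 6, 4, 0)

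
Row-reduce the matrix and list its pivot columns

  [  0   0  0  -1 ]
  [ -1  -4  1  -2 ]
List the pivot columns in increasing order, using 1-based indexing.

Swap R1 and R2.
Multiply R1 by -1.
Multiply R2 by -1.
Subtract 2 times R2 from R1.
Pivot columns are the columns containing a leading 1.

1, 4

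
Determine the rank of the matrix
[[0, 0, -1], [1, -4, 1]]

rank = 2

Swap R1 and R2.
  [ 1  -4   1 ]
  [ 0   0  -1 ]
Multiply R2 by -1.
  [ 1  -4  1 ]
  [ 0   0  1 ]
Subtract R2 from R1.
  [ 1  -4  0 ]
  [ 0   0  1 ]
The reduced form has 2 nonzero rows.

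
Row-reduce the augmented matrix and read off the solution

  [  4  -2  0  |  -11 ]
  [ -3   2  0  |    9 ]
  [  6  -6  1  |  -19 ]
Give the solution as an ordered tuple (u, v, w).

(-2, 3/2, 2)

ρ1 → 1/4·ρ1
ρ2 → ρ2 + 3·ρ1
ρ3 → ρ3 − 6·ρ1
ρ2 → 2·ρ2
ρ3 → ρ3 + 3·ρ2
ρ1 → ρ1 + 1/2·ρ2
Reading off the last column: u = -2, v = 3/2, w = 2.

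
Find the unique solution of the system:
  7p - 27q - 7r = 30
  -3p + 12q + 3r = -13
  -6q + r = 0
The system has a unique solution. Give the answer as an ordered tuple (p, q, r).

Form the augmented matrix and row-reduce:
  [  7  -27  -7  |   30 ]
  [ -3   12   3  |  -13 ]
  [  0   -6   1  |    0 ]
r1 -> 1/7·r1
  [  1  -27/7  -1  |  30/7 ]
  [ -3     12   3  |   -13 ]
  [  0     -6   1  |     0 ]
r2 -> r2 + 3·r1
  [ 1  -27/7  -1  |  30/7 ]
  [ 0    3/7   0  |  -1/7 ]
  [ 0     -6   1  |     0 ]
r2 -> 7/3·r2
  [ 1  -27/7  -1  |  30/7 ]
  [ 0      1   0  |  -1/3 ]
  [ 0     -6   1  |     0 ]
r3 -> r3 + 6·r2
  [ 1  -27/7  -1  |  30/7 ]
  [ 0      1   0  |  -1/3 ]
  [ 0      0   1  |    -2 ]
r1 -> r1 + r3
  [ 1  -27/7  0  |  16/7 ]
  [ 0      1  0  |  -1/3 ]
  [ 0      0  1  |    -2 ]
r1 -> r1 + 27/7·r2
  [ 1  0  0  |     1 ]
  [ 0  1  0  |  -1/3 ]
  [ 0  0  1  |    -2 ]
Reading off the last column: p = 1, q = -1/3, r = -2.

(1, -1/3, -2)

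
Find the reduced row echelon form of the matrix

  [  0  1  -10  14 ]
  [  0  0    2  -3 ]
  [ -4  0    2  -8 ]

r1 <=> r3
r1 -> -1/4·r1
r2 <=> r3
r3 -> 1/2·r3
r2 -> r2 + 10·r3
r1 -> r1 + 1/2·r3

[[1, 0, 0, 5/4], [0, 1, 0, -1], [0, 0, 1, -3/2]]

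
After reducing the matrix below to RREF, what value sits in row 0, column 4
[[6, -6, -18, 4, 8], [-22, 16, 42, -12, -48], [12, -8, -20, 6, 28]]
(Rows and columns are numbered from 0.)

4

Multiply r1 by 1/6.
  [   1  -1   -3  2/3  4/3 ]
  [ -22  16   42  -12  -48 ]
  [  12  -8  -20    6   28 ]
Add 22 times r1 to r2.
  [  1  -1   -3  2/3    4/3 ]
  [  0  -6  -24  8/3  -56/3 ]
  [ 12  -8  -20    6     28 ]
Subtract 12 times r1 from r3.
  [ 1  -1   -3  2/3    4/3 ]
  [ 0  -6  -24  8/3  -56/3 ]
  [ 0   4   16   -2     12 ]
Multiply r2 by -1/6.
  [ 1  -1  -3   2/3   4/3 ]
  [ 0   1   4  -4/9  28/9 ]
  [ 0   4  16    -2    12 ]
Subtract 4 times r2 from r3.
  [ 1  -1  -3   2/3   4/3 ]
  [ 0   1   4  -4/9  28/9 ]
  [ 0   0   0  -2/9  -4/9 ]
Multiply r3 by -9/2.
  [ 1  -1  -3   2/3   4/3 ]
  [ 0   1   4  -4/9  28/9 ]
  [ 0   0   0     1     2 ]
Add 4/9 times r3 to r2.
  [ 1  -1  -3  2/3  4/3 ]
  [ 0   1   4    0    4 ]
  [ 0   0   0    1    2 ]
Subtract 2/3 times r3 from r1.
  [ 1  -1  -3  0  0 ]
  [ 0   1   4  0  4 ]
  [ 0   0   0  1  2 ]
Add r2 to r1.
  [ 1  0  1  0  4 ]
  [ 0  1  4  0  4 ]
  [ 0  0  0  1  2 ]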